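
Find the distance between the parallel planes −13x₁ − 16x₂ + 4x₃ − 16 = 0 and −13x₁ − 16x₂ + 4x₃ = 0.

16/21

With common normal n = (−13, −16, 4) (|n| = 21), the distance is |16 − 0|/|n| = 16/21.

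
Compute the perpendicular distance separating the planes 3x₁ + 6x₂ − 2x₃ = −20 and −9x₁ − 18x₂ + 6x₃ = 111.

Divide the second equation by -3 to match normals: 3x₁ + 6x₂ − 2x₃ = -37.
With common normal n = (3, 6, −2) (|n| = 7), the distance is |(-20) − (-37)|/|n| = 17/7.

17/7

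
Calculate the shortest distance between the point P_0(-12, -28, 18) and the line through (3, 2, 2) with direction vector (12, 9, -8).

15

Direction vector d = (12, 9, -8).
AP = (-15, -30, 16), and AP × d = (96, 72, 225).
|AP × d|² = 65025 and |d|² = 289, so the distance is √(65025/289) = √225 = 15.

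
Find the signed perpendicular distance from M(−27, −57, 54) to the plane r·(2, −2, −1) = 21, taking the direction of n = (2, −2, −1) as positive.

-5

n·M − 21 = -15.
|n| = 3, so the signed distance is -15/3 = -5.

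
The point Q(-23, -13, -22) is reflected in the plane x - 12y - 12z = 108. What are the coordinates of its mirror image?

With n = (1, -12, -12), the signed offset is (n·Q − 108)/|n|² = 289/289 = 1.
Q' = Q − 2t·n = (-23, -13, -22) − 2·(1, -12, -12) = (-25, 11, 2).

(-25, 11, 2)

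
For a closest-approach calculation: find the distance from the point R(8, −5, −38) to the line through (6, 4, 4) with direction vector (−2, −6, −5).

√809

Direction vector d = (−2, −6, −5).
AP = (2, −9, −42); AP·d = 260, |AP|² = 1849, |d|² = 65.
distance² = |AP|² − (AP·d)²/|d|² = 1849 − 67600/65 = 809, so the distance is √809.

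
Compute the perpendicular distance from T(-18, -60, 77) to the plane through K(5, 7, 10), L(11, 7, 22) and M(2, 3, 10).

25√29/29

KL = (6, 0, 12) and KM = (-3, -4, 0), so a normal is n = KL × KM = (48, -36, -24).
d = |48·(-18) + (-36)·(-60) + (-24)·77 − (-252)| / √(2304 + 1296 + 576) = |-300| / (12√29) = 25/√29.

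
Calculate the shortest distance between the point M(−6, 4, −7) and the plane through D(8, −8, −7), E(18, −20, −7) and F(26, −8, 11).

24/√97

DE = (10, −12, 0) and DF = (18, 0, 18), so a normal is n = DE × DF = (−216, −180, 216).
n = (−216, −180, 216); n·P − (-1800) = 864; |n| = 36√97; distance = 864/(36√97) = 24/√97.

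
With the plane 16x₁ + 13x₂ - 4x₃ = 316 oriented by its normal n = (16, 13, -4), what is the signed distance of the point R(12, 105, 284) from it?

n·R − 316 = 105.
|n| = 21, so the signed distance is 105/21 = 5.

5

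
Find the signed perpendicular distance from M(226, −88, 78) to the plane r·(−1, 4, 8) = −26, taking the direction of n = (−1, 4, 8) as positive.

8

n·M − (-26) = 72.
|n| = 9, so the signed distance is 72/9 = 8.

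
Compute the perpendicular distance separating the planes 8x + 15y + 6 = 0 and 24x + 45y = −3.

5/17

Divide the second equation by 3 to match normals: 8x + 15y = -1.
Both planes have normal n = (8, 15, 0), |n| = 17. Any point on the first plane is at distance |(-1) − (-6)|/|n| = 5/17 from the second.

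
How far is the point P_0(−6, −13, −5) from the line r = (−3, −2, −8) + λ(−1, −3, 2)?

Direction vector d = (−1, −3, 2).
AP = (−3, −11, 3); AP·d = 42, |AP|² = 139, |d|² = 14.
distance² = |AP|² − (AP·d)²/|d|² = 139 − 1764/14 = 13, so the distance is √13.

√13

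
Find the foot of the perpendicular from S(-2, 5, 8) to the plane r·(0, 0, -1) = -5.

The perpendicular from S has direction n = (0, 0, -1): r = (-2, 5, 8) + t(0, 0, -1).
Substitute into the plane: n·(S + tn) = -5 gives -8 + 1t = -5, so t = 3.
Foot = (-2, 5, 8) + 3·(0, 0, -1) = (-2, 5, 5).

(-2, 5, 5)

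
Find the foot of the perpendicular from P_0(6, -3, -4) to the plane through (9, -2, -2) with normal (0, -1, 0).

(6, -2, -4)

The perpendicular from P_0 has direction n = (0, -1, 0): r = (6, -3, -4) + μ(0, -1, 0).
Substitute into the plane: n·(P_0 + μn) = 2 gives 3 + 1μ = 2, so μ = -1.
Foot = (6, -3, -4) + (-1)·(0, -1, 0) = (6, -2, -4).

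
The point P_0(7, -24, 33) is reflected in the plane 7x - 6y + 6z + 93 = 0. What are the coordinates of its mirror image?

(-49, 24, -15)

With n = (7, -6, 6), the signed offset is (n·P_0 − (-93))/|n|² = 484/121 = 4.
P_0' = P_0 − 2t·n = (7, -24, 33) − 8·(7, -6, 6) = (-49, 24, -15).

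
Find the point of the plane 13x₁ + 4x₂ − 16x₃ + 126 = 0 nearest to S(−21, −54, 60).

The perpendicular from S has direction n = (13, 4, −16): r = (−21, −54, 60) + λ(13, 4, −16).
Substitute into the plane: n·(S + λn) = -126 gives -1449 + 441λ = -126, so λ = 3.
Foot = (−21, −54, 60) + 3·(13, 4, −16) = (18, −42, 12).

(18, -42, 12)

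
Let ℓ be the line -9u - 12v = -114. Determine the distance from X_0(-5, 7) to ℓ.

5

d = |(-9)·(-5) + (-12)·7 − (-114)| / √(81 + 144) = |75|/15 = 5.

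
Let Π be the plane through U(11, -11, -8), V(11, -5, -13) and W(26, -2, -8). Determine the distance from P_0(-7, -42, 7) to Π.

UV = (0, 6, -5) and UW = (15, 9, 0), so a normal is n = UV × UW = (45, -75, -90).
d = |45·(-7) + (-75)·(-42) + (-90)·7 − 2040| / √(2025 + 5625 + 8100) = |165| / (15√70) = 11/√70.

11/√70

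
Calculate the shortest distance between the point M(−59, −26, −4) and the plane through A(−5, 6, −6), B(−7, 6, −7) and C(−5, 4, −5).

AB = (−2, 0, −1) and AC = (0, −2, 1), so a normal is n = AB × AC = (−2, 2, 4).
d = |(-2)·(-59) + 2·(-26) + 4·(-4) − (-2)| / √(4 + 4 + 16) = |52| / (2√6) = 26/√6.

13√6/3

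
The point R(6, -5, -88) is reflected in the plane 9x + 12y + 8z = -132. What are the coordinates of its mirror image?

(42, 43, -56)

With n = (9, 12, 8), the signed offset is (n·R − (-132))/|n|² = -578/289 = -2.
R' = R − 2t·n = (6, -5, -88) − (-4)·(9, 12, 8) = (42, 43, -56).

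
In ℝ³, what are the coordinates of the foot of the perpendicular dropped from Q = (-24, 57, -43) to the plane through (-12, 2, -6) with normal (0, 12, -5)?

The perpendicular from Q has direction n = (0, 12, -5): r = (-24, 57, -43) + μ(0, 12, -5).
Substitute into the plane: n·(Q + μn) = 54 gives 899 + 169μ = 54, so μ = -5.
Foot = (-24, 57, -43) + (-5)·(0, 12, -5) = (-24, -3, -18).

(-24, -3, -18)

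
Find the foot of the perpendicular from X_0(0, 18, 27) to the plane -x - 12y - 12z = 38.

The perpendicular from X_0 has direction n = (-1, -12, -12): r = (0, 18, 27) + μ(-1, -12, -12).
Substitute into the plane: n·(X_0 + μn) = 38 gives -540 + 289μ = 38, so μ = 2.
Foot = (0, 18, 27) + 2·(-1, -12, -12) = (-2, -6, 3).

(-2, -6, 3)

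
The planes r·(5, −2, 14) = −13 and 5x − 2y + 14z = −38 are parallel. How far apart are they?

5/3

Both planes have normal n = (5, −2, 14), |n| = 15. Any point on the first plane is at distance |(-38) − (-13)|/|n| = 25/15 = 5/3 from the second.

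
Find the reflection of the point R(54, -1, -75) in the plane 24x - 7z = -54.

(-90, -1, -33)

With n = (24, 0, -7), the signed offset is (n·R − (-54))/|n|² = 1875/625 = 3.
R' = R − 2t·n = (54, -1, -75) − 6·(24, 0, -7) = (-90, -1, -33).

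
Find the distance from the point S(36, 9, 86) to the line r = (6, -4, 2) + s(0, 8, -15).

3√389

Direction vector d = (0, 8, -15).
AP = (30, 13, 84); AP·d = -1156, |AP|² = 8125, |d|² = 289.
distance² = |AP|² − (AP·d)²/|d|² = 8125 − 1336336/289 = 3501, so the distance is 3√389.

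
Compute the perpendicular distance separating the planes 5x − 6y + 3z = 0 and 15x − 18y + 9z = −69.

23√70/70

Divide the second equation by 3 to match normals: 5x − 6y + 3z = -23.
With common normal n = (5, −6, 3) (|n| = √70), the distance is |0 − (-23)|/|n| = 23/√70 = 23√70/70.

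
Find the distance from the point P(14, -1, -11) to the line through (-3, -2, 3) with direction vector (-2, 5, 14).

Direction vector d = (-2, 5, 14).
AP = (17, 1, -14); AP·d = -225, |AP|² = 486, |d|² = 225.
distance² = |AP|² − (AP·d)²/|d|² = 486 − 50625/225 = 261, so the distance is 3√29.

3√29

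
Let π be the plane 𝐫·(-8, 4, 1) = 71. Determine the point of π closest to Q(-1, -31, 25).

n = (-8, 4, 1), |n|² = 81, and n·Q − 71 = -162.
t = -162/81 = -2, so the foot is Q − t·n = (-1, -31, 25) − (-2)·(-8, 4, 1) = (-17, -23, 27).

(-17, -23, 27)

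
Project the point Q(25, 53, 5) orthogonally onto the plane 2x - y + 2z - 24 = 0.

(259/9, 460/9, 79/9)

The perpendicular from Q has direction n = (2, -1, 2): r = (25, 53, 5) + λ(2, -1, 2).
Substitute into the plane: n·(Q + λn) = 24 gives 7 + 9λ = 24, so λ = 17/9.
Foot = (25, 53, 5) + (17/9)·(2, -1, 2) = (259/9, 460/9, 79/9).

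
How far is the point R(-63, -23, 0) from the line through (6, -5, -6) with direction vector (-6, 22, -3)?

Direction vector d = (-6, 22, -3).
AP = (-69, -18, 6); AP·d = 0, |AP|² = 5121, |d|² = 529.
distance² = |AP|² − (AP·d)²/|d|² = 5121 − 0/529 = 5121, so the distance is 3√569.

3√569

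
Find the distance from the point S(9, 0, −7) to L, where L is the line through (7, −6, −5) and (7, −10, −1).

A direction vector is d = (0, −4, 4).
AP = (2, 6, −2), and AP × d = (16, −8, −8).
|AP × d|² = 384 and |d|² = 32, so the distance is √(384/32) = √12 = 2√3.

2√3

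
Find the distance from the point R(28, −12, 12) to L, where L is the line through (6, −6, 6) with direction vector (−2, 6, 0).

6√11

Direction vector d = (−2, 6, 0).
AP = (22, −6, 6); AP·d = -80, |AP|² = 556, |d|² = 40.
distance² = |AP|² − (AP·d)²/|d|² = 556 − 6400/40 = 396, so the distance is 6√11.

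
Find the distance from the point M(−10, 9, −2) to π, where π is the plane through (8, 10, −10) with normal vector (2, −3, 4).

1/√29

The plane has equation n·(r − (8, 10, −10)) = 0, i.e. n·r = -54.
Then n·(−10, 9, −2) − (−54) = −1.
|n| = √(4 + 9 + 16) = √29, so the distance is |-1|/√29 = 1/√29.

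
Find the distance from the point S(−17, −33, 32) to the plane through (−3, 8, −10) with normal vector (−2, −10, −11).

8/5

The plane has equation n·(r − (−3, 8, −10)) = 0, i.e. n·r = 36.
Then n·(−17, −33, 32) − 36 = −24.
|n| = √(4 + 100 + 121) = 15, so the distance is |-24|/15 = 8/5.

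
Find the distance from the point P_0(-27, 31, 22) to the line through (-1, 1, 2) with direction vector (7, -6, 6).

Direction vector d = (7, -6, 6).
AP = (-26, 30, 20); AP·d = -242, |AP|² = 1976, |d|² = 121.
distance² = |AP|² − (AP·d)²/|d|² = 1976 − 58564/121 = 1492, so the distance is 2√373.

2√373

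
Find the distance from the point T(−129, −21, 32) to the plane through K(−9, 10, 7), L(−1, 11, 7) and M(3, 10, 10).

KL = (8, 1, 0) and KM = (12, 0, 3), so a normal is n = KL × KM = (3, −24, −12).
Then n·(−129, −21, 32) − (−351) = 84.
|n| = √(9 + 576 + 144) = 27, so the distance is |84|/27 = 28/9.

28/9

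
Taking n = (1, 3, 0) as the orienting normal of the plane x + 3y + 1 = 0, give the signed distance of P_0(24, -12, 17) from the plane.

n·P_0 − (-1) = -11.
|n| = √10, so the signed distance is -11/√10.

-11/√10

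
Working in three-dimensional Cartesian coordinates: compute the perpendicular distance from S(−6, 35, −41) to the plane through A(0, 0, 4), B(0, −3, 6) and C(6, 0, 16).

AB = (0, −3, 2) and AC = (6, 0, 12), so a normal is n = AB × AC = (−36, 12, 18).
Then n·(−6, 35, −41) − 72 = −174.
|n| = √(1296 + 144 + 324) = 42, so the distance is |-174|/42 = 29/7.

29/7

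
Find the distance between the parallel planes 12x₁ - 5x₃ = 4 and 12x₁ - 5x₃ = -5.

Both planes have normal n = (12, 0, -5), |n| = 13. Any point on the first plane is at distance |(-5) − 4|/|n| = 9/13 from the second.

9/13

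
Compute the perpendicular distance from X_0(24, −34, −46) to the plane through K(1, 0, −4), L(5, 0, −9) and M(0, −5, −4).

KL = (4, 0, −5) and KM = (−1, −5, 0), so a normal is n = KL × KM = (−25, 5, −20).
Then n·(24, −34, −46) − 55 = 95.
|n| = √(625 + 25 + 400) = 5√42, so the distance is |95|/(5√42) = 19/√42.

19/√42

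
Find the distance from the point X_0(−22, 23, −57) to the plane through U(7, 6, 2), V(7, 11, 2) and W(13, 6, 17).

UV = (0, 5, 0) and UW = (6, 0, 15), so a normal is n = UV × UW = (75, 0, −30).
d = |75·(-22) + (-30)·(-57) − 465| / √(5625 + 0 + 900) = |-405| / (15√29) = 27√29/29.

27/√29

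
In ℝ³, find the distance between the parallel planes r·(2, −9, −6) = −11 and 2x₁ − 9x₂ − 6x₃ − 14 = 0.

Both planes have normal n = (2, −9, −6), |n| = 11. Any point on the first plane is at distance |14 − (-11)|/|n| = 25/11 from the second.

25/11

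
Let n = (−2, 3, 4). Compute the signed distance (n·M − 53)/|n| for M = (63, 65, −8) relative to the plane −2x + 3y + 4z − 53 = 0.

n·M − 53 = -16.
|n| = √29, so the signed distance is -16√29/29.

-16√29/29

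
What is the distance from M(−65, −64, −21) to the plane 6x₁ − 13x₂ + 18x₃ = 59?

5/23

Normal vector n = (6, −13, 18), and n·(−65, −64, −21) − 59 = 5.
|n| = √(36 + 169 + 324) = 23, so the distance is |5|/23 = 5/23.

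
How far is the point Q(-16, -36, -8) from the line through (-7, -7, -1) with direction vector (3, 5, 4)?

3√19

Direction vector d = (3, 5, 4).
AP = (-9, -29, -7); AP·d = -200, |AP|² = 971, |d|² = 50.
distance² = |AP|² − (AP·d)²/|d|² = 971 − 40000/50 = 171, so the distance is 3√19.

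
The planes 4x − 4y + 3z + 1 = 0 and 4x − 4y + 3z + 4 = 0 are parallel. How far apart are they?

3√41/41

Both planes have normal n = (4, −4, 3), |n| = √41. Any point on the first plane is at distance |(-4) − (-1)|/|n| = 3/√41 from the second.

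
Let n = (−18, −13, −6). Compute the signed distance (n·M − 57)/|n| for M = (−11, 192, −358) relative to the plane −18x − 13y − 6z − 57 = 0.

-9

n·M − 57 = -207.
|n| = 23, so the signed distance is -207/23 = -9.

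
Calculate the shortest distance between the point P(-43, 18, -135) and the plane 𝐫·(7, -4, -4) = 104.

Normal vector n = (7, -4, -4), and n·(-43, 18, -135) - 104 = 63.
|n| = √(49 + 16 + 16) = 9, so the distance is |63|/9 = 7.

7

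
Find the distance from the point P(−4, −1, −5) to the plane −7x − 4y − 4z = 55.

Normal vector n = (−7, −4, −4), and n·(−4, −1, −5) − 55 = −3.
|n| = √(49 + 16 + 16) = 9, so the distance is |-3|/9 = 1/3.

1/3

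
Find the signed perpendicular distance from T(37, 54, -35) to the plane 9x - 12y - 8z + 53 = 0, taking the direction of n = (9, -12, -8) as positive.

18/17

n·T − (-53) = 18.
|n| = 17, so the signed distance is 18/17.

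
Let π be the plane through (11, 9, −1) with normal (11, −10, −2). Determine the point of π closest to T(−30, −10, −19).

The perpendicular from T has direction n = (11, −10, −2): r = (−30, −10, −19) + μ(11, −10, −2).
Substitute into the plane: n·(T + μn) = 33 gives -192 + 225μ = 33, so μ = 1.
Foot = (−30, −10, −19) + 1·(11, −10, −2) = (−19, −20, −21).

(-19, -20, -21)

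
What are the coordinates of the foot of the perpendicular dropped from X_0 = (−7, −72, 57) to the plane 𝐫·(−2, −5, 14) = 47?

(3, -47, -13)

n = (−2, −5, 14), |n|² = 225, and n·X_0 − 47 = 1125.
t = 1125/225 = 5, so the foot is X_0 − t·n = (−7, −72, 57) − 5·(−2, −5, 14) = (3, −47, −13).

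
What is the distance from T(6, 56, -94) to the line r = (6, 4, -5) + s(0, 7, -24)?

25

Direction vector d = (0, 7, -24).
AP = (0, 52, -89), and AP × d = (-625, 0, 0).
|AP × d|² = 390625 and |d|² = 625, so the distance is √(390625/625) = √625 = 25.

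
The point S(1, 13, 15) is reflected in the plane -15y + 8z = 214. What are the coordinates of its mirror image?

(1, -17, 31)

With n = (0, -15, 8), the signed offset is (n·S − 214)/|n|² = -289/289 = -1.
S' = S − 2t·n = (1, 13, 15) − (-2)·(0, -15, 8) = (1, -17, 31).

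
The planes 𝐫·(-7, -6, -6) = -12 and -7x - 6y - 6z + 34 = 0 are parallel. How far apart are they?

Both planes have normal n = (-7, -6, -6), |n| = 11. Any point on the first plane is at distance |(-34) − (-12)|/|n| = 22/11 = 2 from the second.

2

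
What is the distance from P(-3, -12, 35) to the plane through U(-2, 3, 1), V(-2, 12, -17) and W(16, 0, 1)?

11/√46

UV = (0, 9, -18) and UW = (18, -3, 0), so a normal is n = UV × UW = (-54, -324, -162).
d = |(-54)·(-3) + (-324)·(-12) + (-162)·35 − (-1026)| / √(2916 + 104976 + 26244) = |-594| / (54√46) = 11√46/46.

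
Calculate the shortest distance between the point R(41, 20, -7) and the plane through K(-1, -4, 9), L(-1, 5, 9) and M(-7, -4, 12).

KL = (0, 9, 0) and KM = (-6, 0, 3), so a normal is n = KL × KM = (27, 0, 54).
n = (27, 0, 54); n·P − 459 = 270; |n| = 27√5; distance = 270/(27√5) = 2√5.

2√5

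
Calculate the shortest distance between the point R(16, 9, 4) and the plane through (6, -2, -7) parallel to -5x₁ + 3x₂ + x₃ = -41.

6√35/35

Parallel planes share the normal n = (-5, 3, 1); since (6, -2, -7) lies on the plane, its equation is -5x₁ + 3x₂ + x₃ = -43.
Then n·(16, 9, 4) - (-43) = -6.
|n| = √(25 + 9 + 1) = √35, so the distance is |-6|/√35 = 6/√35.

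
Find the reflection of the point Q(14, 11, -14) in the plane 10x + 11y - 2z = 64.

With n = (10, 11, -2), the signed offset is (n·Q − 64)/|n|² = 225/225 = 1.
Q' = Q − 2t·n = (14, 11, -14) − 2·(10, 11, -2) = (-6, -11, -10).

(-6, -11, -10)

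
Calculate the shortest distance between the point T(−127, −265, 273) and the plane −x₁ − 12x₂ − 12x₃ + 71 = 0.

6

Normal vector n = (−1, −12, −12), and n·(−127, −265, 273) − (−71) = 102.
|n| = √(1 + 144 + 144) = 17, so the distance is |102|/17 = 6.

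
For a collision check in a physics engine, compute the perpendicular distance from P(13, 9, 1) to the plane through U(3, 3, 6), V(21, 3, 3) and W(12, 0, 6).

UV = (18, 0, -3) and UW = (9, -3, 0), so a normal is n = UV × UW = (-9, -27, -54).
d = |(-9)·13 + (-27)·9 + (-54)·1 − (-432)| / √(81 + 729 + 2916) = |18| / (9√46) = 2/√46.

2/√46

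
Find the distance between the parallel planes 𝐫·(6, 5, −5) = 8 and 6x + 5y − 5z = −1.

9√86/86

With common normal n = (6, 5, −5) (|n| = √86), the distance is |8 − (-1)|/|n| = 9/√86.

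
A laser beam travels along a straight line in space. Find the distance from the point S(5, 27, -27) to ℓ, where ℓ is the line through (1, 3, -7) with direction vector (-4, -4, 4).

Direction vector d = (-4, -4, 4).
AP = (4, 24, -20); AP·d = -192, |AP|² = 992, |d|² = 48.
distance² = |AP|² − (AP·d)²/|d|² = 992 − 36864/48 = 224, so the distance is 4√14.

4√14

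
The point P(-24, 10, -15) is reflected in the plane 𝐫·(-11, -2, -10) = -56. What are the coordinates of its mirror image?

(20, 18, 25)

With n = (-11, -2, -10), the signed offset is (n·P − (-56))/|n|² = 450/225 = 2.
P' = P − 2t·n = (-24, 10, -15) − 4·(-11, -2, -10) = (20, 18, 25).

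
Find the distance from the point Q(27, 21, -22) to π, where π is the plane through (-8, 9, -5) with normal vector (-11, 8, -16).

17/21

The plane has equation n·(r − (-8, 9, -5)) = 0, i.e. n·r = 240.
n = (-11, 8, -16); n·P − 240 = -17; |n| = 21; distance = 17/21.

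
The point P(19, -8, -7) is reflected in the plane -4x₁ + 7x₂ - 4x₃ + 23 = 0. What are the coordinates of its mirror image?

With n = (-4, 7, -4), the signed offset is (n·P − (-23))/|n|² = -81/81 = -1.
P' = P − 2t·n = (19, -8, -7) − (-2)·(-4, 7, -4) = (11, 6, -15).

(11, 6, -15)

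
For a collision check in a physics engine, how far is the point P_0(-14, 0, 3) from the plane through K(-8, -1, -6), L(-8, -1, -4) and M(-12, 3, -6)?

KL = (0, 0, 2) and KM = (-4, 4, 0), so a normal is n = KL × KM = (-8, -8, 0).
Then n·(-14, 0, 3) - 72 = 40.
|n| = √(64 + 64 + 0) = 8√2, so the distance is |40|/(8√2) = 5√2/2.

5√2/2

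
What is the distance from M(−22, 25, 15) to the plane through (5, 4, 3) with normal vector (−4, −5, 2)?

9√5/5

The plane has equation n·(r − (5, 4, 3)) = 0, i.e. n·r = -34.
d = |(-4)·(-22) + (-5)·25 + 2·15 − (-34)| / √(16 + 25 + 4) = |27| / (3√5) = 9√5/5.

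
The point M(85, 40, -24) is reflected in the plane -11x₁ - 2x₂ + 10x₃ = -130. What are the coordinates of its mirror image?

With n = (-11, -2, 10), the signed offset is (n·M − (-130))/|n|² = -1125/225 = -5.
M' = M − 2t·n = (85, 40, -24) − (-10)·(-11, -2, 10) = (-25, 20, 76).

(-25, 20, 76)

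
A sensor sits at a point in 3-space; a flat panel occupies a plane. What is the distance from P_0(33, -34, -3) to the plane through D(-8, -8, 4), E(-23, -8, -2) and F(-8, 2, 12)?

DE = (-15, 0, -6) and DF = (0, 10, 8), so a normal is n = DE × DF = (60, 120, -150).
d = |60·33 + 120·(-34) + (-150)·(-3) − (-2040)| / √(3600 + 14400 + 22500) = |390| / (90√5) = 13/(3√5).

13√5/15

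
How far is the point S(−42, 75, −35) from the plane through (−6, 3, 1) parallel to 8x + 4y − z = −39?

4

Parallel planes share the normal n = (8, 4, −1); since (−6, 3, 1) lies on the plane, its equation is 8x + 4y − z = -37.
Then n·(−42, 75, −35) − (−37) = 36.
|n| = √(64 + 16 + 1) = 9, so the distance is |36|/9 = 4.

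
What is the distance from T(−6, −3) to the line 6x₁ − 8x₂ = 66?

39/5

d = |6·(-6) + (-8)·(-3) − 66| / √(36 + 64) = |-78|/10 = 39/5.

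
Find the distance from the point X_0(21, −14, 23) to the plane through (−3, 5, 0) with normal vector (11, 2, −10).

4/15

The plane has equation n·(r − (−3, 5, 0)) = 0, i.e. n·r = -23.
n = (11, 2, −10); n·P − (-23) = -4; |n| = 15; distance = 4/15.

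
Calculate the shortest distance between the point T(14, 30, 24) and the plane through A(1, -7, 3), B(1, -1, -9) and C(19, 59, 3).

AB = (0, 6, -12) and AC = (18, 66, 0), so a normal is n = AB × AC = (792, -216, -108).
d = |792·14 + (-216)·30 + (-108)·24 − 1980| / √(627264 + 46656 + 11664) = |36| / 828 = 1/23.

1/23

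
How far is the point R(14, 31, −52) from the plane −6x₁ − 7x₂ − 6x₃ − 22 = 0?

1

d = |(-6)·14 + (-7)·31 + (-6)·(-52) − 22| / √(36 + 49 + 36) = |-11| / 11 = 1.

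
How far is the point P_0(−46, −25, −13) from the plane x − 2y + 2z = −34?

n = (1, −2, 2); n·P − (-34) = 12; |n| = 3; distance = 12/3 = 4.

4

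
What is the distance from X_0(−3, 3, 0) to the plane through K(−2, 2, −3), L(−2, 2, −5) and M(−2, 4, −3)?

1

KL = (0, 0, −2) and KM = (0, 2, 0), so a normal is n = KL × KM = (4, 0, 0).
n = (4, 0, 0); n·P − (-8) = -4; |n| = 4; distance = 4/4 = 1.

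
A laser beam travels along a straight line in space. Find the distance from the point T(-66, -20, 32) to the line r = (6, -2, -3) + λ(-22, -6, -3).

2√493

Direction vector d = (-22, -6, -3).
AP = (-72, -18, 35), and AP × d = (264, -986, 36).
|AP × d|² = 1043188 and |d|² = 529, so the distance is √(1043188/529) = √1972 = 2√493.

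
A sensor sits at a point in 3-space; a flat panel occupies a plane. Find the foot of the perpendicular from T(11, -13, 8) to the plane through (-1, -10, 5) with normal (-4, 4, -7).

n = (-4, 4, -7), |n|² = 81, and n·T − (-71) = -81.
t = -81/81 = -1, so the foot is T − t·n = (11, -13, 8) − (-1)·(-4, 4, -7) = (7, -9, 1).

(7, -9, 1)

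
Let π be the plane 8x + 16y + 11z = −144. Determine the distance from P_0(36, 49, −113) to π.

9/7

Normal vector n = (8, 16, 11), and n·(36, 49, −113) − (−144) = −27.
|n| = √(64 + 256 + 121) = 21, so the distance is |-27|/21 = 9/7.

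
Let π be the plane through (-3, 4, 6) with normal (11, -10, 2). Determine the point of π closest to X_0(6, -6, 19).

(-5, 4, 17)

n = (11, -10, 2), |n|² = 225, and n·X_0 − (-61) = 225.
t = 225/225 = 1, so the foot is X_0 − t·n = (6, -6, 19) − 1·(11, -10, 2) = (-5, 4, 17).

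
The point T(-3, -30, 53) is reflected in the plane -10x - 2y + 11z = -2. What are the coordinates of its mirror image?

(57, -18, -13)

With n = (-10, -2, 11), the signed offset is (n·T − (-2))/|n|² = 675/225 = 3.
T' = T − 2t·n = (-3, -30, 53) − 6·(-10, -2, 11) = (57, -18, -13).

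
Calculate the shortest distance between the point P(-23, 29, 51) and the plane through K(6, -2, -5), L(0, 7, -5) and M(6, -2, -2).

KL = (-6, 9, 0) and KM = (0, 0, 3), so a normal is n = KL × KM = (27, 18, 0).
Then n·(-23, 29, 51) - 126 = -225.
|n| = √(729 + 324 + 0) = 9√13, so the distance is |-225|/(9√13) = 25/√13.

25√13/13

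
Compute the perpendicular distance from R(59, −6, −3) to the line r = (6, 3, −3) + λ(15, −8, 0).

Direction vector d = (15, −8, 0).
AP = (53, −9, 0); AP·d = 867, |AP|² = 2890, |d|² = 289.
distance² = |AP|² − (AP·d)²/|d|² = 2890 − 751689/289 = 289, so the distance is 17.

17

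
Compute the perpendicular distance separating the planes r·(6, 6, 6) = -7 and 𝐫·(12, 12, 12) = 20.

Divide the second equation by 2 to match normals: 6x + 6y + 6z = 10.
With common normal n = (6, 6, 6) (|n| = 6√3), the distance is |(-7) − 10|/|n| = 17/(6√3).

17/(6√3)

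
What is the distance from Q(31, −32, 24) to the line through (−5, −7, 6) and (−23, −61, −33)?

√2245

A direction vector is d = (−18, −54, −39).
AP = (36, −25, 18), and AP × d = (1947, 1080, −2394).
|AP × d|² = 10688445 and |d|² = 4761, so the distance is √(10688445/4761) = √2245.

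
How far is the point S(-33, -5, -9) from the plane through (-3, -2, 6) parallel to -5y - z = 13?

Parallel planes share the normal n = (0, -5, -1); since (-3, -2, 6) lies on the plane, its equation is -5y - z = 4.
n = (0, -5, -1); n·P − 4 = 30; |n| = √26; distance = 30/√26.

30/√26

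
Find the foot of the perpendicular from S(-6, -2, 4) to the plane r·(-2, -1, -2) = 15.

(-8, -3, 2)

n = (-2, -1, -2), |n|² = 9, and n·S − 15 = -9.
t = -9/9 = -1, so the foot is S − t·n = (-6, -2, 4) − (-1)·(-2, -1, -2) = (-8, -3, 2).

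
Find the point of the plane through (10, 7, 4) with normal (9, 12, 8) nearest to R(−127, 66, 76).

(-2186/17, 1086/17, 1268/17)

n = (9, 12, 8), |n|² = 289, and n·R − 206 = 51.
t = 51/289 = 3/17, so the foot is R − t·n = (−127, 66, 76) − (3/17)·(9, 12, 8) = (−2186/17, 1086/17, 1268/17).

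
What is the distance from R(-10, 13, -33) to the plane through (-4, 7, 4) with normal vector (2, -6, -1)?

11/√41

The plane has equation n·(r − (-4, 7, 4)) = 0, i.e. n·r = -54.
Then n·(-10, 13, -33) - (-54) = -11.
|n| = √(4 + 36 + 1) = √41, so the distance is |-11|/√41 = 11/√41.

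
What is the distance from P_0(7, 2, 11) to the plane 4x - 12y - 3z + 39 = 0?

10/13

Normal vector n = (4, -12, -3), and n·(7, 2, 11) - (-39) = 10.
|n| = √(16 + 144 + 9) = 13, so the distance is |10|/13 = 10/13.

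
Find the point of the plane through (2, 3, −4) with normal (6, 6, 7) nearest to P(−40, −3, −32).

The perpendicular from P has direction n = (6, 6, 7): r = (−40, −3, −32) + t(6, 6, 7).
Substitute into the plane: n·(P + tn) = 2 gives -482 + 121t = 2, so t = 4.
Foot = (−40, −3, −32) + 4·(6, 6, 7) = (−16, 21, −4).

(-16, 21, -4)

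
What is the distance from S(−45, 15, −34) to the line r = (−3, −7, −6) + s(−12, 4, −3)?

2√82

Direction vector d = (−12, 4, −3).
AP = (−42, 22, −28), and AP × d = (46, 210, 96).
|AP × d|² = 55432 and |d|² = 169, so the distance is √(55432/169) = √328 = 2√82.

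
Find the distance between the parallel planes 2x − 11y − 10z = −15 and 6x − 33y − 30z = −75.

2/3

Divide the second equation by 3 to match normals: 2x − 11y − 10z = -25.
With common normal n = (2, −11, −10) (|n| = 15), the distance is |(-15) − (-25)|/|n| = 10/15 = 2/3.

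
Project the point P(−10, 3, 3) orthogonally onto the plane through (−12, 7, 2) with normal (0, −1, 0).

n = (0, −1, 0), |n|² = 1, and n·P − (-7) = 4.
t = 4/1 = 4, so the foot is P − t·n = (−10, 3, 3) − 4·(0, −1, 0) = (−10, 7, 3).

(-10, 7, 3)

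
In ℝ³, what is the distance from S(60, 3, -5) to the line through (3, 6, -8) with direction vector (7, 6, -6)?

Direction vector d = (7, 6, -6).
AP = (57, -3, 3); AP·d = 363, |AP|² = 3267, |d|² = 121.
distance² = |AP|² − (AP·d)²/|d|² = 3267 − 131769/121 = 2178, so the distance is 33√2.

33√2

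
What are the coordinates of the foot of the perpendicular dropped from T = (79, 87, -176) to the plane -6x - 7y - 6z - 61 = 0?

n = (-6, -7, -6), |n|² = 121, and n·T − 61 = -88.
t = -88/121 = -8/11, so the foot is T − t·n = (79, 87, -176) − (-8/11)·(-6, -7, -6) = (821/11, 901/11, -1984/11).

(821/11, 901/11, -1984/11)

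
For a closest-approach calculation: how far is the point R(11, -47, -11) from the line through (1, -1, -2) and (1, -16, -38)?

A direction vector is d = (0, -15, -36).
AP = (10, -46, -9), and AP × d = (1521, 360, -150).
|AP × d|² = 2465541 and |d|² = 1521, so the distance is √(2465541/1521) = √1621.

√1621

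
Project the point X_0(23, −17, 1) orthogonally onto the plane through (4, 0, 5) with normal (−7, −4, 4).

(16, -21, 5)

n = (−7, −4, 4), |n|² = 81, and n·X_0 − (-8) = -81.
t = -81/81 = -1, so the foot is X_0 − t·n = (23, −17, 1) − (-1)·(−7, −4, 4) = (16, −21, 5).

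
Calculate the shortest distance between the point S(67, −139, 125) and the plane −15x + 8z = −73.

4

Normal vector n = (−15, 0, 8), and n·(67, −139, 125) − (−73) = 68.
|n| = √(225 + 0 + 64) = 17, so the distance is |68|/17 = 4.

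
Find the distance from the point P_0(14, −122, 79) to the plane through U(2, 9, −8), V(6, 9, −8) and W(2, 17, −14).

UV = (4, 0, 0) and UW = (0, 8, −6), so a normal is n = UV × UW = (0, 24, 32).
n = (0, 24, 32); n·P − (-40) = -360; |n| = 40; distance = 360/40 = 9.

9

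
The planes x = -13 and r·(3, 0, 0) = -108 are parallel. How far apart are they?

Divide the second equation by 3 to match normals: x = -36.
With common normal n = (1, 0, 0) (|n| = 1), the distance is |(-13) − (-36)|/|n| = 23/1 = 23.

23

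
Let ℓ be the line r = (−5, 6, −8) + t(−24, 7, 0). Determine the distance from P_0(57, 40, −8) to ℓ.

50

Direction vector d = (−24, 7, 0).
AP = (62, 34, 0); AP·d = -1250, |AP|² = 5000, |d|² = 625.
distance² = |AP|² − (AP·d)²/|d|² = 5000 − 1562500/625 = 2500, so the distance is 50.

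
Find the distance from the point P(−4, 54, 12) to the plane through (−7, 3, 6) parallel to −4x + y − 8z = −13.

Parallel planes share the normal n = (−4, 1, −8); since (−7, 3, 6) lies on the plane, its equation is −4x + y − 8z = -17.
d = |(-4)·(-4) + 1·54 + (-8)·12 − (-17)| / √(16 + 1 + 64) = |-9| / 9 = 1.

1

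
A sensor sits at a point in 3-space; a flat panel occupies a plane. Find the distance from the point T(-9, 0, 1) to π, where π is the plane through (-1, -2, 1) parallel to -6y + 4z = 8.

6√13/13

Parallel planes share the normal n = (0, -6, 4); since (-1, -2, 1) lies on the plane, its equation is -6y + 4z = 16.
Then n·(-9, 0, 1) - 16 = -12.
|n| = √(0 + 36 + 16) = 2√13, so the distance is |-12|/(2√13) = 6/√13.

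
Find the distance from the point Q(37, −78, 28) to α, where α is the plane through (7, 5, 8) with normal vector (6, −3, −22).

The plane has equation n·(r − (7, 5, 8)) = 0, i.e. n·r = -149.
Then n·(37, −78, 28) − (−149) = −11.
|n| = √(36 + 9 + 484) = 23, so the distance is |-11|/23 = 11/23.

11/23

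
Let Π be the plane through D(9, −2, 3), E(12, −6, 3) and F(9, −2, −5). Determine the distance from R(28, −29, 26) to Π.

DE = (3, −4, 0) and DF = (0, 0, −8), so a normal is n = DE × DF = (32, 24, 0).
Then n·(28, −29, 26) − 240 = −40.
|n| = √(1024 + 576 + 0) = 40, so the distance is |-40|/40 = 1.

1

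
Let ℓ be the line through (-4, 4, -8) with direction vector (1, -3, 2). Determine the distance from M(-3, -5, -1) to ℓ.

Direction vector d = (1, -3, 2).
AP = (1, -9, 7); AP·d = 42, |AP|² = 131, |d|² = 14.
distance² = |AP|² − (AP·d)²/|d|² = 131 − 1764/14 = 5, so the distance is √5.

√5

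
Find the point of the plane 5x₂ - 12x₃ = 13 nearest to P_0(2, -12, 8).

n = (0, 5, -12), |n|² = 169, and n·P_0 − 13 = -169.
t = -169/169 = -1, so the foot is P_0 − t·n = (2, -12, 8) − (-1)·(0, 5, -12) = (2, -7, -4).

(2, -7, -4)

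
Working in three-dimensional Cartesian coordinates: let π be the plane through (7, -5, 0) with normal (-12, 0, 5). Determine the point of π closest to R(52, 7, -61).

(-8, 7, -36)

The perpendicular from R has direction n = (-12, 0, 5): r = (52, 7, -61) + λ(-12, 0, 5).
Substitute into the plane: n·(R + λn) = -84 gives -929 + 169λ = -84, so λ = 5.
Foot = (52, 7, -61) + 5·(-12, 0, 5) = (-8, 7, -36).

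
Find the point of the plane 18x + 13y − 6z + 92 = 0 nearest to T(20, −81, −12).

(38, -68, -18)

The perpendicular from T has direction n = (18, 13, −6): r = (20, −81, −12) + μ(18, 13, −6).
Substitute into the plane: n·(T + μn) = -92 gives -621 + 529μ = -92, so μ = 1.
Foot = (20, −81, −12) + 1·(18, 13, −6) = (38, −68, −18).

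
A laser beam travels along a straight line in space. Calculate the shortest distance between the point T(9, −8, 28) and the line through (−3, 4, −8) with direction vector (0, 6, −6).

Direction vector d = (0, 6, −6).
AP = (12, −12, 36); AP·d = -288, |AP|² = 1584, |d|² = 72.
distance² = |AP|² − (AP·d)²/|d|² = 1584 − 82944/72 = 432, so the distance is 12√3.

12√3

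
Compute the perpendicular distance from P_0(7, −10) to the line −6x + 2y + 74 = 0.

d = |(-6)·7 + 2·(-10) − (-74)| / √(36 + 4) = |12|/(2√10) = 6/√10.

3√10/5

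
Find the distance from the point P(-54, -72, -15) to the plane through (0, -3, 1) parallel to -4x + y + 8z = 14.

19/9

Parallel planes share the normal n = (-4, 1, 8); since (0, -3, 1) lies on the plane, its equation is -4x + y + 8z = 5.
d = |(-4)·(-54) + 1·(-72) + 8·(-15) − 5| / √(16 + 1 + 64) = |19| / 9 = 19/9.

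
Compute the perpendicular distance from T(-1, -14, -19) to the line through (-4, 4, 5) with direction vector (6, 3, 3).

3√77

Direction vector d = (6, 3, 3).
AP = (3, -18, -24); AP·d = -108, |AP|² = 909, |d|² = 54.
distance² = |AP|² − (AP·d)²/|d|² = 909 − 11664/54 = 693, so the distance is 3√77.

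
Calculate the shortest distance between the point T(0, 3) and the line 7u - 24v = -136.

64/25

The normal to the line is n = (7, -24) with |n| = 25.
|n·T − (-136)| = |-72 − (-136)| = 64, so the distance is 64/25.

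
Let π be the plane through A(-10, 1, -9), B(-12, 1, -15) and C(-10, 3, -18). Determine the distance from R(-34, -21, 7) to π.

2

AB = (-2, 0, -6) and AC = (0, 2, -9), so a normal is n = AB × AC = (12, -18, -4).
n = (12, -18, -4); n·P − (-102) = 44; |n| = 22; distance = 44/22 = 2.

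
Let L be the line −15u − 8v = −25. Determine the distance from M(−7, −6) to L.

The normal to the line is n = (−15, −8) with |n| = 17.
|n·M − (-25)| = |153 − (-25)| = 178, so the distance is 178/17.

178/17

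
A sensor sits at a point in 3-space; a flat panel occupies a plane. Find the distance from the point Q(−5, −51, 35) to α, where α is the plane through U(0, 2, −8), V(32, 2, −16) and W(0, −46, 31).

UV = (32, 0, −8) and UW = (0, −48, 39), so a normal is n = UV × UW = (−384, −1248, −1536).
Then n·(−5, −51, 35) − 9792 = 2016.
|n| = √(147456 + 1557504 + 2359296) = 2016, so the distance is |2016|/2016 = 1.

1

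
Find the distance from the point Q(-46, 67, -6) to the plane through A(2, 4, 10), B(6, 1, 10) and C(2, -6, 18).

14√2/5

AB = (4, -3, 0) and AC = (0, -10, 8), so a normal is n = AB × AC = (-24, -32, -40).
Then n·(-46, 67, -6) - (-576) = -224.
|n| = √(576 + 1024 + 1600) = 40√2, so the distance is |-224|/(40√2) = 14√2/5.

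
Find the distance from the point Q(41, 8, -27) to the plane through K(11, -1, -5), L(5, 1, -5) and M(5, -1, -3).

KL = (-6, 2, 0) and KM = (-6, 0, 2), so a normal is n = KL × KM = (4, 12, 12).
Then n·(41, 8, -27) - (-28) = -36.
|n| = √(16 + 144 + 144) = 4√19, so the distance is |-36|/(4√19) = 9√19/19.

9/√19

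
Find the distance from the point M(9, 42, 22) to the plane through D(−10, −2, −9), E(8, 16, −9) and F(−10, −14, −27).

13/√22

DE = (18, 18, 0) and DF = (0, −12, −18), so a normal is n = DE × DF = (−324, 324, −216).
Then n·(9, 42, 22) − 4536 = 1404.
|n| = √(104976 + 104976 + 46656) = 108√22, so the distance is |1404|/(108√22) = 13/√22.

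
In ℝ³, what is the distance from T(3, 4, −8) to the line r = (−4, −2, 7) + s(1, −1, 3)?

Direction vector d = (1, −1, 3).
AP = (7, 6, −15); AP·d = -44, |AP|² = 310, |d|² = 11.
distance² = |AP|² − (AP·d)²/|d|² = 310 − 1936/11 = 134, so the distance is √134.

√134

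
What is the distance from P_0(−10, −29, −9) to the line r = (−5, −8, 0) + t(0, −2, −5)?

√286

Direction vector d = (0, −2, −5).
AP = (−5, −21, −9); AP·d = 87, |AP|² = 547, |d|² = 29.
distance² = |AP|² − (AP·d)²/|d|² = 547 − 7569/29 = 286, so the distance is √286.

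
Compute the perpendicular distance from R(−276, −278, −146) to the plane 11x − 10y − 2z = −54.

6

d = |11·(-276) + (-10)·(-278) + (-2)·(-146) − (-54)| / √(121 + 100 + 4) = |90| / 15 = 6.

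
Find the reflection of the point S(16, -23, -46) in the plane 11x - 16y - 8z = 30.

n = (11, -16, -8), |n|² = 441, n·S − 30 = 882, so t = 882/441 = 2.
Foot F = S − 2·n = (-6, 9, -30); the reflection is 2F − S = (-28, 41, -14).

(-28, 41, -14)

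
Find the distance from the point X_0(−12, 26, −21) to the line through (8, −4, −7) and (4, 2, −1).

2√286

A direction vector is d = (−4, 6, 6).
AP = (−20, 30, −14), and AP × d = (264, 176, 0).
|AP × d|² = 100672 and |d|² = 88, so the distance is √(100672/88) = √1144 = 2√286.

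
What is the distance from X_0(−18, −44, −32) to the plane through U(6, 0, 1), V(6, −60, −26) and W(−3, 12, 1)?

UV = (0, −60, −27) and UW = (−9, 12, 0), so a normal is n = UV × UW = (324, 243, −540).
Then n·(−18, −44, −32) − 1404 = −648.
|n| = √(104976 + 59049 + 291600) = 675, so the distance is |-648|/675 = 24/25.

24/25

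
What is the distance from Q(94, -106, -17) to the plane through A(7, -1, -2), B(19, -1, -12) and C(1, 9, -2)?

30/√70

AB = (12, 0, -10) and AC = (-6, 10, 0), so a normal is n = AB × AC = (100, 60, 120).
Then n·(94, -106, -17) - 400 = 600.
|n| = √(10000 + 3600 + 14400) = 20√70, so the distance is |600|/(20√70) = 30/√70.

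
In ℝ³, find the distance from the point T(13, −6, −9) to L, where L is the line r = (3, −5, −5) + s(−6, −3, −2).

2√17

Direction vector d = (−6, −3, −2).
AP = (10, −1, −4), and AP × d = (−10, 44, −36).
|AP × d|² = 3332 and |d|² = 49, so the distance is √(3332/49) = √68 = 2√17.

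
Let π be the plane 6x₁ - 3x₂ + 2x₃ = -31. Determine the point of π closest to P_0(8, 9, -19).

n = (6, -3, 2), |n|² = 49, and n·P_0 − (-31) = 14.
t = 14/49 = 2/7, so the foot is P_0 − t·n = (8, 9, -19) − (2/7)·(6, -3, 2) = (44/7, 69/7, -137/7).

(44/7, 69/7, -137/7)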